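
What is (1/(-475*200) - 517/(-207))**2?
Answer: 2412262891432849/386712225000000 ≈ 6.2379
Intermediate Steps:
(1/(-475*200) - 517/(-207))**2 = (-1/475*1/200 - 517*(-1/207))**2 = (-1/95000 + 517/207)**2 = (49114793/19665000)**2 = 2412262891432849/386712225000000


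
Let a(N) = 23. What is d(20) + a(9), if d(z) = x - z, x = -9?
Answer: -6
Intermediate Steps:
d(z) = -9 - z
d(20) + a(9) = (-9 - 1*20) + 23 = (-9 - 20) + 23 = -29 + 23 = -6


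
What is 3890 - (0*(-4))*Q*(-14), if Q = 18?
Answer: 3890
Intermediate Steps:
3890 - (0*(-4))*Q*(-14) = 3890 - (0*(-4))*18*(-14) = 3890 - 0*18*(-14) = 3890 - 0*(-14) = 3890 - 1*0 = 3890 + 0 = 3890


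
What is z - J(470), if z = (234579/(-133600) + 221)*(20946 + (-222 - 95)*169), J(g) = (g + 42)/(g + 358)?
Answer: -197825392529369/27655200 ≈ -7.1533e+6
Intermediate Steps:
J(g) = (42 + g)/(358 + g)
z = -955678142167/133600 (z = (234579*(-1/133600) + 221)*(20946 - 317*169) = (-234579/133600 + 221)*(20946 - 53573) = (29291021/133600)*(-32627) = -955678142167/133600 ≈ -7.1533e+6)
z - J(470) = -955678142167/133600 - (42 + 470)/(358 + 470) = -955678142167/133600 - 512/828 = -955678142167/133600 - 1*128/207 = -955678142167/133600 - 128/207 = -197825392529369/27655200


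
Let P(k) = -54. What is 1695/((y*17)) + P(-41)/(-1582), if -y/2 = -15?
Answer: 90301/26894 ≈ 3.3577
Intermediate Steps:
y = 30 (y = -2*(-15) = 30)
1695/((y*17)) + P(-41)/(-1582) = 1695/((30*17)) - 54/(-1582) = 1695/510 - 54*(-1/1582) = 1695*(1/510) + 27/791 = 113/34 + 27/791 = 90301/26894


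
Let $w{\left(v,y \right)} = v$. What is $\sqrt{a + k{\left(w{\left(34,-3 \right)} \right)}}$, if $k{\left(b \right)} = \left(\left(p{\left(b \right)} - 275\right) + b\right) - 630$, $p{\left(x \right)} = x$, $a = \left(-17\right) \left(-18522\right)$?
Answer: $9 \sqrt{3877} \approx 560.39$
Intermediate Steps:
$a = 314874$
$k{\left(b \right)} = -905 + 2 b$ ($k{\left(b \right)} = \left(\left(b - 275\right) + b\right) - 630 = \left(\left(-275 + b\right) + b\right) - 630 = \left(-275 + 2 b\right) - 630 = -905 + 2 b$)
$\sqrt{a + k{\left(w{\left(34,-3 \right)} \right)}} = \sqrt{314874 + \left(-905 + 2 \cdot 34\right)} = \sqrt{314874 + \left(-905 + 68\right)} = \sqrt{314874 - 837} = \sqrt{314037} = 9 \sqrt{3877}$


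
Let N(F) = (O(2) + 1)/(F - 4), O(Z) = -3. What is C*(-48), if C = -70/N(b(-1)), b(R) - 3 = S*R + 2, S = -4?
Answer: -8400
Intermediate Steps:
b(R) = 5 - 4*R (b(R) = 3 + (-4*R + 2) = 3 + (2 - 4*R) = 5 - 4*R)
N(F) = -2/(-4 + F) (N(F) = (-3 + 1)/(F - 4) = -2/(-4 + F))
C = 175 (C = -70/((-2/(-4 + (5 - 4*(-1))))) = -70/((-2/(-4 + (5 + 4)))) = -70/((-2/(-4 + 9))) = -70/((-2/5)) = -70/((-2*⅕)) = -70/(-⅖) = -70*(-5/2) = 175)
C*(-48) = 175*(-48) = -8400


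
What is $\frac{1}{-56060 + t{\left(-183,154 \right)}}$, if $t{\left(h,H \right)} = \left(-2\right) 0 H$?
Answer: $- \frac{1}{56060} \approx -1.7838 \cdot 10^{-5}$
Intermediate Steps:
$t{\left(h,H \right)} = 0$ ($t{\left(h,H \right)} = 0 H = 0$)
$\frac{1}{-56060 + t{\left(-183,154 \right)}} = \frac{1}{-56060 + 0} = \frac{1}{-56060} = - \frac{1}{56060}$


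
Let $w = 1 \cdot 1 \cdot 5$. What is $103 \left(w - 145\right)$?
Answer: $-14420$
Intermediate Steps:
$w = 5$ ($w = 1 \cdot 5 = 5$)
$103 \left(w - 145\right) = 103 \left(5 - 145\right) = 103 \left(-140\right) = -14420$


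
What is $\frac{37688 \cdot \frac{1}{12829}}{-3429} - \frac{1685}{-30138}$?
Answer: $\frac{24329463047}{441929979486} \approx 0.055053$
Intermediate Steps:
$\frac{37688 \cdot \frac{1}{12829}}{-3429} - \frac{1685}{-30138} = 37688 \cdot \frac{1}{12829} \left(- \frac{1}{3429}\right) - - \frac{1685}{30138} = \frac{37688}{12829} \left(- \frac{1}{3429}\right) + \frac{1685}{30138} = - \frac{37688}{43990641} + \frac{1685}{30138} = \frac{24329463047}{441929979486}$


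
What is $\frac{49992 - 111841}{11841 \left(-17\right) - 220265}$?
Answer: $\frac{61849}{421562} \approx 0.14671$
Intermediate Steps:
$\frac{49992 - 111841}{11841 \left(-17\right) - 220265} = - \frac{61849}{-201297 - 220265} = - \frac{61849}{-421562} = \left(-61849\right) \left(- \frac{1}{421562}\right) = \frac{61849}{421562}$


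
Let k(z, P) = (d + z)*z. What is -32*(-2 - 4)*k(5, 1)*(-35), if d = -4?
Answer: -33600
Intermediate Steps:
k(z, P) = z*(-4 + z) (k(z, P) = (-4 + z)*z = z*(-4 + z))
-32*(-2 - 4)*k(5, 1)*(-35) = -32*(-2 - 4)*5*(-4 + 5)*(-35) = -(-192)*5*1*(-35) = -(-192)*5*(-35) = -32*(-30)*(-35) = 960*(-35) = -33600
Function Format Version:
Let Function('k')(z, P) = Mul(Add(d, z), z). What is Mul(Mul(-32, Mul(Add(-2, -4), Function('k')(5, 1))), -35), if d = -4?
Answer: -33600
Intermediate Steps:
Function('k')(z, P) = Mul(z, Add(-4, z)) (Function('k')(z, P) = Mul(Add(-4, z), z) = Mul(z, Add(-4, z)))
Mul(Mul(-32, Mul(Add(-2, -4), Function('k')(5, 1))), -35) = Mul(Mul(-32, Mul(Add(-2, -4), Mul(5, Add(-4, 5)))), -35) = Mul(Mul(-32, Mul(-6, Mul(5, 1))), -35) = Mul(Mul(-32, Mul(-6, 5)), -35) = Mul(Mul(-32, -30), -35) = Mul(960, -35) = -33600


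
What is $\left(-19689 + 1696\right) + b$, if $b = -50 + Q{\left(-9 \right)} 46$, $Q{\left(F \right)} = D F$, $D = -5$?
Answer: $-15973$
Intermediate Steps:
$Q{\left(F \right)} = - 5 F$
$b = 2020$ ($b = -50 + \left(-5\right) \left(-9\right) 46 = -50 + 45 \cdot 46 = -50 + 2070 = 2020$)
$\left(-19689 + 1696\right) + b = \left(-19689 + 1696\right) + 2020 = -17993 + 2020 = -15973$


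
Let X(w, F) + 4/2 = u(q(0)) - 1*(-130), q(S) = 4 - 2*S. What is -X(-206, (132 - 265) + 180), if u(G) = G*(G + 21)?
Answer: -228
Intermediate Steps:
u(G) = G*(21 + G)
X(w, F) = 228 (X(w, F) = -2 + ((4 - 2*0)*(21 + (4 - 2*0)) - 1*(-130)) = -2 + ((4 + 0)*(21 + (4 + 0)) + 130) = -2 + (4*(21 + 4) + 130) = -2 + (4*25 + 130) = -2 + (100 + 130) = -2 + 230 = 228)
-X(-206, (132 - 265) + 180) = -1*228 = -228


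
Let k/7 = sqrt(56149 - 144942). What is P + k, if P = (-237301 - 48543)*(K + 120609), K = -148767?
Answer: 8048795352 + 7*I*sqrt(88793) ≈ 8.0488e+9 + 2085.9*I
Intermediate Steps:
P = 8048795352 (P = (-237301 - 48543)*(-148767 + 120609) = -285844*(-28158) = 8048795352)
k = 7*I*sqrt(88793) (k = 7*sqrt(56149 - 144942) = 7*sqrt(-88793) = 7*(I*sqrt(88793)) = 7*I*sqrt(88793) ≈ 2085.9*I)
P + k = 8048795352 + 7*I*sqrt(88793)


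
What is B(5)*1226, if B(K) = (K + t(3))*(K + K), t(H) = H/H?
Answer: 73560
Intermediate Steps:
t(H) = 1
B(K) = 2*K*(1 + K) (B(K) = (K + 1)*(K + K) = (1 + K)*(2*K) = 2*K*(1 + K))
B(5)*1226 = (2*5*(1 + 5))*1226 = (2*5*6)*1226 = 60*1226 = 73560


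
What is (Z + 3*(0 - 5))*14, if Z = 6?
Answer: -126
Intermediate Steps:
(Z + 3*(0 - 5))*14 = (6 + 3*(0 - 5))*14 = (6 + 3*(-5))*14 = (6 - 15)*14 = -9*14 = -126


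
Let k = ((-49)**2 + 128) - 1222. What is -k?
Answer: -1307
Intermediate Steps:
k = 1307 (k = (2401 + 128) - 1222 = 2529 - 1222 = 1307)
-k = -1*1307 = -1307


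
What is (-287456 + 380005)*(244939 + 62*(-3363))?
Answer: 3371837717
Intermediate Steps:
(-287456 + 380005)*(244939 + 62*(-3363)) = 92549*(244939 - 208506) = 92549*36433 = 3371837717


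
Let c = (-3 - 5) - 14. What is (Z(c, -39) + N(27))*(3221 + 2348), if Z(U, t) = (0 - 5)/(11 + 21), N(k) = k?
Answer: 4783771/32 ≈ 1.4949e+5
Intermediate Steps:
c = -22 (c = -8 - 14 = -22)
Z(U, t) = -5/32
(Z(c, -39) + N(27))*(3221 + 2348) = (-5/32 + 27)*(3221 + 2348) = (859/32)*5569 = 4783771/32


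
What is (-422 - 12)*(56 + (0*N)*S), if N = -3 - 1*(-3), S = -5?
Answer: -24304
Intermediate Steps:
N = 0 (N = -3 + 3 = 0)
(-422 - 12)*(56 + (0*N)*S) = (-422 - 12)*(56 + (0*0)*(-5)) = -434*(56 + 0*(-5)) = -434*(56 + 0) = -434*56 = -24304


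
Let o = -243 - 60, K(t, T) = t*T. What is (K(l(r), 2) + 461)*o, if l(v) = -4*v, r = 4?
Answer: -129987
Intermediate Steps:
K(t, T) = T*t
o = -303
(K(l(r), 2) + 461)*o = (2*(-4*4) + 461)*(-303) = (2*(-16) + 461)*(-303) = (-32 + 461)*(-303) = 429*(-303) = -129987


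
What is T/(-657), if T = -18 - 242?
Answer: 260/657 ≈ 0.39574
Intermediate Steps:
T = -260
T/(-657) = -260/(-657) = -260*(-1/657) = 260/657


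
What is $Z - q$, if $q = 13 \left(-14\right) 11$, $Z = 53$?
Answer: $2055$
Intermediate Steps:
$q = -2002$ ($q = \left(-182\right) 11 = -2002$)
$Z - q = 53 - -2002 = 53 + 2002 = 2055$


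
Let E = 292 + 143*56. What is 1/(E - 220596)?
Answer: -1/212296 ≈ -4.7104e-6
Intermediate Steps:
E = 8300 (E = 292 + 8008 = 8300)
1/(E - 220596) = 1/(8300 - 220596) = 1/(-212296) = -1/212296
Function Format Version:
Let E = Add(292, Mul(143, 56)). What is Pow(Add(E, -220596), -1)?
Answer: Rational(-1, 212296) ≈ -4.7104e-6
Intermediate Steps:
E = 8300 (E = Add(292, 8008) = 8300)
Pow(Add(E, -220596), -1) = Pow(Add(8300, -220596), -1) = Pow(-212296, -1) = Rational(-1, 212296)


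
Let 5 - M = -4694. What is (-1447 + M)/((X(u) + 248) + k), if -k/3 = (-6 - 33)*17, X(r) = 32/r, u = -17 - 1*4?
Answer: 68292/46945 ≈ 1.4547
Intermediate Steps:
u = -21 (u = -17 - 4 = -21)
M = 4699 (M = 5 - 1*(-4694) = 5 + 4694 = 4699)
k = 1989 (k = -3*(-6 - 33)*17 = -(-117)*17 = -3*(-663) = 1989)
(-1447 + M)/((X(u) + 248) + k) = (-1447 + 4699)/((32/(-21) + 248) + 1989) = 3252/((32*(-1/21) + 248) + 1989) = 3252/((-32/21 + 248) + 1989) = 3252/(5176/21 + 1989) = 3252/(46945/21) = 3252*(21/46945) = 68292/46945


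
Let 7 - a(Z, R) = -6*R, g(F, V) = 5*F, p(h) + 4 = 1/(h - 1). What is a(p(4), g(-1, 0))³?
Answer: -12167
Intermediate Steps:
p(h) = -4 + 1/(-1 + h) (p(h) = -4 + 1/(h - 1) = -4 + 1/(-1 + h))
a(Z, R) = 7 + 6*R (a(Z, R) = 7 - (-6)*R = 7 + 6*R)
a(p(4), g(-1, 0))³ = (7 + 6*(5*(-1)))³ = (7 + 6*(-5))³ = (7 - 30)³ = (-23)³ = -12167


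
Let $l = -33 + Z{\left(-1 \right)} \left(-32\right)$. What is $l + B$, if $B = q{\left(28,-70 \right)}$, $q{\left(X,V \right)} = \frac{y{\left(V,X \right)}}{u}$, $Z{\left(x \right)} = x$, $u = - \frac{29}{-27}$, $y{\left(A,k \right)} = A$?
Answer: $- \frac{1919}{29} \approx -66.172$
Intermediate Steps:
$u = \frac{29}{27}$ ($u = \left(-29\right) \left(- \frac{1}{27}\right) = \frac{29}{27} \approx 1.0741$)
$l = -1$ ($l = -33 - -32 = -33 + 32 = -1$)
$q{\left(X,V \right)} = \frac{27 V}{29}$ ($q{\left(X,V \right)} = \frac{V}{\frac{29}{27}} = V \frac{27}{29} = \frac{27 V}{29}$)
$B = - \frac{1890}{29}$ ($B = \frac{27}{29} \left(-70\right) = - \frac{1890}{29} \approx -65.172$)
$l + B = -1 - \frac{1890}{29} = - \frac{1919}{29}$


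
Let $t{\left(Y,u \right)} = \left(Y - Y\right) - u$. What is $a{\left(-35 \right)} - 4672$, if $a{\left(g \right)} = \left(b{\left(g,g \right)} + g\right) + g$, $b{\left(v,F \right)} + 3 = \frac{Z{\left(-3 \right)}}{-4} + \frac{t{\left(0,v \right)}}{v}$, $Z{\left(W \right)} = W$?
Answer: $- \frac{18981}{4} \approx -4745.3$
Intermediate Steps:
$t{\left(Y,u \right)} = - u$ ($t{\left(Y,u \right)} = 0 - u = - u$)
$b{\left(v,F \right)} = - \frac{13}{4}$ ($b{\left(v,F \right)} = -3 + \left(- \frac{3}{-4} + \frac{\left(-1\right) v}{v}\right) = -3 - \frac{1}{4} = - \frac{13}{4}$)
$a{\left(g \right)} = - \frac{13}{4} + 2 g$ ($a{\left(g \right)} = \left(- \frac{13}{4} + g\right) + g = - \frac{13}{4} + 2 g$)
$a{\left(-35 \right)} - 4672 = \left(- \frac{13}{4} + 2 \left(-35\right)\right) - 4672 = \left(- \frac{13}{4} - 70\right) - 4672 = - \frac{293}{4} - 4672 = - \frac{18981}{4}$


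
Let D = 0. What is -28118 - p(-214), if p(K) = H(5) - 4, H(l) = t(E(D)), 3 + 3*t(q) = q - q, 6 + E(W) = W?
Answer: -28113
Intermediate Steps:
E(W) = -6 + W
t(q) = -1 (t(q) = -1 + (q - q)/3 = -1 + (⅓)*0 = -1 + 0 = -1)
H(l) = -1
p(K) = -5 (p(K) = -1 - 4 = -5)
-28118 - p(-214) = -28118 - 1*(-5) = -28118 + 5 = -28113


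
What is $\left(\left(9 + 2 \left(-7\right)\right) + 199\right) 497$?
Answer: $96418$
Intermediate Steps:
$\left(\left(9 + 2 \left(-7\right)\right) + 199\right) 497 = \left(\left(9 - 14\right) + 199\right) 497 = \left(-5 + 199\right) 497 = 194 \cdot 497 = 96418$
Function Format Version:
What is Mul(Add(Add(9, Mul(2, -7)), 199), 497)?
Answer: 96418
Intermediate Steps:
Mul(Add(Add(9, Mul(2, -7)), 199), 497) = Mul(Add(Add(9, -14), 199), 497) = Mul(Add(-5, 199), 497) = Mul(194, 497) = 96418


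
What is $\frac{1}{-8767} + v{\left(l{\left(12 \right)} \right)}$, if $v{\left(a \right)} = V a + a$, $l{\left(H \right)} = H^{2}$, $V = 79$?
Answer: $\frac{100995839}{8767} \approx 11520.0$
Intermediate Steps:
$v{\left(a \right)} = 80 a$ ($v{\left(a \right)} = 79 a + a = 80 a$)
$\frac{1}{-8767} + v{\left(l{\left(12 \right)} \right)} = \frac{1}{-8767} + 80 \cdot 12^{2} = - \frac{1}{8767} + 80 \cdot 144 = - \frac{1}{8767} + 11520 = \frac{100995839}{8767}$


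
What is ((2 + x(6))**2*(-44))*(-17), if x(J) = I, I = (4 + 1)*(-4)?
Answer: 242352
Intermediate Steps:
I = -20 (I = 5*(-4) = -20)
x(J) = -20
((2 + x(6))**2*(-44))*(-17) = ((2 - 20)**2*(-44))*(-17) = ((-18)**2*(-44))*(-17) = (324*(-44))*(-17) = -14256*(-17) = 242352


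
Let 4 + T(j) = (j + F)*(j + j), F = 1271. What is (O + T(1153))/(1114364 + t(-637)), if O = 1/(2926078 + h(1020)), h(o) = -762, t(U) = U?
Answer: 16351755857841/3258003412732 ≈ 5.0190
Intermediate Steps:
T(j) = -4 + 2*j*(1271 + j) (T(j) = -4 + (j + 1271)*(j + j) = -4 + (1271 + j)*(2*j) = -4 + 2*j*(1271 + j))
O = 1/2925316 (O = 1/(2926078 - 762) = 1/2925316 ≈ 3.4184e-7)
(O + T(1153))/(1114364 + t(-637)) = (1/2925316 + (-4 + 2*1153² + 2542*1153))/(1114364 - 637) = (1/2925316 + (-4 + 2*1329409 + 2930926))/1113727 = (1/2925316 + (-4 + 2658818 + 2930926))*(1/1113727) = (1/2925316 + 5589740)*(1/1113727) = (16351755857841/2925316)*(1/1113727) = 16351755857841/3258003412732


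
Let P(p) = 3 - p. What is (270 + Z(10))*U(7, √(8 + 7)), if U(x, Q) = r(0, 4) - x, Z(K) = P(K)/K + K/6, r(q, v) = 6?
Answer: -8129/30 ≈ -270.97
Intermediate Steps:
Z(K) = K/6 + (3 - K)/K (Z(K) = (3 - K)/K + K/6 = K/6 + (3 - K)/K)
U(x, Q) = 6 - x
(270 + Z(10))*U(7, √(8 + 7)) = (270 + (-1 + 3/10 + (⅙)*10))*(6 - 1*7) = (270 + (-1 + 3*(⅒) + 5/3))*(6 - 7) = (270 + (-1 + 3/10 + 5/3))*(-1) = (270 + 29/30)*(-1) = (8129/30)*(-1) = -8129/30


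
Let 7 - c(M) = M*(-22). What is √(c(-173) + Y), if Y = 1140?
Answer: I*√2659 ≈ 51.565*I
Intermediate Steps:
c(M) = 7 + 22*M (c(M) = 7 - M*(-22) = 7 - (-22)*M = 7 + 22*M)
√(c(-173) + Y) = √((7 + 22*(-173)) + 1140) = √((7 - 3806) + 1140) = √(-3799 + 1140) = √(-2659) = I*√2659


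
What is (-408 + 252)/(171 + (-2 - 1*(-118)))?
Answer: -156/287 ≈ -0.54355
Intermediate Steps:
(-408 + 252)/(171 + (-2 - 1*(-118))) = -156/(171 + (-2 + 118)) = -156/(171 + 116) = -156/287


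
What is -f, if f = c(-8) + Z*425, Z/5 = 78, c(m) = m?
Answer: -165742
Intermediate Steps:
Z = 390 (Z = 5*78 = 390)
f = 165742 (f = -8 + 390*425 = -8 + 165750 = 165742)
-f = -1*165742 = -165742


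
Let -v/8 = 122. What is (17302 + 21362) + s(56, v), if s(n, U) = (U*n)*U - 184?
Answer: 53382736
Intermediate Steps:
v = -976 (v = -8*122 = -976)
s(n, U) = -184 + n*U² (s(n, U) = n*U² - 184 = -184 + n*U²)
(17302 + 21362) + s(56, v) = (17302 + 21362) + (-184 + 56*(-976)²) = 38664 + (-184 + 56*952576) = 38664 + (-184 + 53344256) = 38664 + 53344072 = 53382736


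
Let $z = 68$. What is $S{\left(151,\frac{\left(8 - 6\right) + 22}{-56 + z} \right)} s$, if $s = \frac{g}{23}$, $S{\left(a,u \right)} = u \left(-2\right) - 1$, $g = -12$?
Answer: $\frac{60}{23} \approx 2.6087$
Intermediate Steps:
$S{\left(a,u \right)} = -1 - 2 u$ ($S{\left(a,u \right)} = - 2 u - 1 = -1 - 2 u$)
$s = - \frac{12}{23} \approx -0.52174$
$S{\left(151,\frac{\left(8 - 6\right) + 22}{-56 + z} \right)} s = \left(-1 - 2 \frac{\left(8 - 6\right) + 22}{-56 + 68}\right) \left(- \frac{12}{23}\right) = \left(-1 - 2 \frac{\left(8 - 6\right) + 22}{12}\right) \left(- \frac{12}{23}\right) = \left(-1 - 2 \left(2 + 22\right) \frac{1}{12}\right) \left(- \frac{12}{23}\right) = \left(-1 - 2 \cdot 24 \cdot \frac{1}{12}\right) \left(- \frac{12}{23}\right) = \left(-1 - 4\right) \left(- \frac{12}{23}\right) = \left(-5\right) \left(- \frac{12}{23}\right) = \frac{60}{23}$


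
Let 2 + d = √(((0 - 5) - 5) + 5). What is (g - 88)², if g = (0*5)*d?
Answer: 7744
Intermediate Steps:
d = -2 + I*√5 (d = -2 + √(((0 - 5) - 5) + 5) = -2 + √((-5 - 5) + 5) = -2 + √(-10 + 5) = -2 + √(-5) = -2 + I*√5 ≈ -2.0 + 2.2361*I)
g = 0 (g = (0*5)*(-2 + I*√5) = 0*(-2 + I*√5) = 0)
(g - 88)² = (0 - 88)² = (-88)² = 7744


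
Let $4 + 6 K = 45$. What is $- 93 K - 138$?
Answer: $- \frac{1547}{2} \approx -773.5$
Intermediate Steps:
$K = \frac{41}{6}$ ($K = - \frac{2}{3} + \frac{1}{6} \cdot 45 = - \frac{2}{3} + \frac{15}{2} = \frac{41}{6} \approx 6.8333$)
$- 93 K - 138 = \left(-93\right) \frac{41}{6} - 138 = - \frac{1271}{2} - 138 = - \frac{1547}{2}$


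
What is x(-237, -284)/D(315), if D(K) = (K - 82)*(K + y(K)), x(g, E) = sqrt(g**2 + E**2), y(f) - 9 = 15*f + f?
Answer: 5*sqrt(5473)/1249812 ≈ 0.00029596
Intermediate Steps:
y(f) = 9 + 16*f (y(f) = 9 + (15*f + f) = 9 + 16*f)
x(g, E) = sqrt(E**2 + g**2)
D(K) = (-82 + K)*(9 + 17*K) (D(K) = (K - 82)*(K + (9 + 16*K)) = (-82 + K)*(9 + 17*K))
x(-237, -284)/D(315) = sqrt((-284)**2 + (-237)**2)/(-738 - 1385*315 + 17*315**2) = sqrt(80656 + 56169)/(-738 - 436275 + 17*99225) = sqrt(136825)/(-738 - 436275 + 1686825) = (5*sqrt(5473))/1249812 = (5*sqrt(5473))*(1/1249812) = 5*sqrt(5473)/1249812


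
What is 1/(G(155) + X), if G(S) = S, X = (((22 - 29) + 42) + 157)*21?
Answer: 1/4187 ≈ 0.00023883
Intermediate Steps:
X = 4032 (X = ((-7 + 42) + 157)*21 = (35 + 157)*21 = 192*21 = 4032)
1/(G(155) + X) = 1/(155 + 4032) = 1/4187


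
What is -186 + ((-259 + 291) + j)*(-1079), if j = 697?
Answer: -786777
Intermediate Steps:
-186 + ((-259 + 291) + j)*(-1079) = -186 + ((-259 + 291) + 697)*(-1079) = -186 + (32 + 697)*(-1079) = -186 + 729*(-1079) = -186 - 786591 = -786777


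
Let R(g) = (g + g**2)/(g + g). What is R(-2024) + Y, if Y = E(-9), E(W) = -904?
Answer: -3831/2 ≈ -1915.5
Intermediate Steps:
Y = -904
R(g) = (g + g**2)/(2*g) (R(g) = (g + g**2)/((2*g)) = (g + g**2)*(1/(2*g)) = (g + g**2)/(2*g))
R(-2024) + Y = (1/2 + (1/2)*(-2024)) - 904 = (1/2 - 1012) - 904 = -2023/2 - 904 = -3831/2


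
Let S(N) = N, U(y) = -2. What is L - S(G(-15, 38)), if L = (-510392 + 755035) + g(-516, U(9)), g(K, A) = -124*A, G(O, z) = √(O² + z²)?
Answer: 244891 - √1669 ≈ 2.4485e+5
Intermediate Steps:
L = 244891 (L = (-510392 + 755035) - 124*(-2) = 244643 + 248 = 244891)
L - S(G(-15, 38)) = 244891 - √((-15)² + 38²) = 244891 - √(225 + 1444) = 244891 - √1669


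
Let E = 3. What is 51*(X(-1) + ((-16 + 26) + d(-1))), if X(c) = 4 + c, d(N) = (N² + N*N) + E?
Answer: 918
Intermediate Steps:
d(N) = 3 + 2*N² (d(N) = (N² + N*N) + 3 = (N² + N²) + 3 = 2*N² + 3 = 3 + 2*N²)
51*(X(-1) + ((-16 + 26) + d(-1))) = 51*((4 - 1) + ((-16 + 26) + (3 + 2*(-1)²))) = 51*(3 + (10 + (3 + 2*1))) = 51*(3 + (10 + (3 + 2))) = 51*(3 + (10 + 5)) = 51*(3 + 15) = 51*18 = 918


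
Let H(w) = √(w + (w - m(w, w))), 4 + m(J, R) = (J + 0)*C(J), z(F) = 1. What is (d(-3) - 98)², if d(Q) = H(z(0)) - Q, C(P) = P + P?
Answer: 8649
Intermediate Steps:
C(P) = 2*P
m(J, R) = -4 + 2*J² (m(J, R) = -4 + (J + 0)*(2*J) = -4 + J*(2*J) = -4 + 2*J²)
H(w) = √(4 - 2*w² + 2*w) (H(w) = √(w + (w - (-4 + 2*w²))) = √(w + (w + (4 - 2*w²))) = √(w + (4 + w - 2*w²)) = √(4 - 2*w² + 2*w))
d(Q) = 2 - Q (d(Q) = √(4 - 2*1² + 2*1) - Q = √(4 - 2*1 + 2) - Q = √(4 - 2 + 2) - Q = √4 - Q = 2 - Q)
(d(-3) - 98)² = ((2 - 1*(-3)) - 98)² = ((2 + 3) - 98)² = (5 - 98)² = (-93)² = 8649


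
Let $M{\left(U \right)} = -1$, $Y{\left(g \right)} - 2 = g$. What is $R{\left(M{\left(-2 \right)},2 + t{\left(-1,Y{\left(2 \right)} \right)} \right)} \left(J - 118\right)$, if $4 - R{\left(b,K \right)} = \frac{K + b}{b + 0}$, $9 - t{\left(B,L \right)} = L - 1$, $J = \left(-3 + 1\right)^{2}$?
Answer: $-1254$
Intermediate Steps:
$Y{\left(g \right)} = 2 + g$
$J = 4$ ($J = \left(-2\right)^{2} = 4$)
$t{\left(B,L \right)} = 10 - L$ ($t{\left(B,L \right)} = 9 - \left(L - 1\right) = 9 - \left(-1 + L\right) = 10 - L$)
$R{\left(b,K \right)} = 4 - \frac{K + b}{b}$ ($R{\left(b,K \right)} = 4 - \frac{K + b}{b + 0} = 4 - \frac{K + b}{b}$)
$R{\left(M{\left(-2 \right)},2 + t{\left(-1,Y{\left(2 \right)} \right)} \right)} \left(J - 118\right) = \left(3 - \frac{2 + \left(10 - \left(2 + 2\right)\right)}{-1}\right) \left(4 - 118\right) = \left(3 - \left(2 + \left(10 - 4\right)\right) \left(-1\right)\right) \left(-114\right) = \left(3 - \left(2 + 6\right) \left(-1\right)\right) \left(-114\right) = \left(3 - 8 \left(-1\right)\right) \left(-114\right) = \left(3 + 8\right) \left(-114\right) = 11 \left(-114\right) = -1254$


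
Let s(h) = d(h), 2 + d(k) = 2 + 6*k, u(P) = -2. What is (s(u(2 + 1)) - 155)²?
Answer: 27889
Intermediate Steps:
d(k) = 6*k (d(k) = -2 + (2 + 6*k) = 6*k)
s(h) = 6*h
(s(u(2 + 1)) - 155)² = (6*(-2) - 155)² = (-12 - 155)² = (-167)² = 27889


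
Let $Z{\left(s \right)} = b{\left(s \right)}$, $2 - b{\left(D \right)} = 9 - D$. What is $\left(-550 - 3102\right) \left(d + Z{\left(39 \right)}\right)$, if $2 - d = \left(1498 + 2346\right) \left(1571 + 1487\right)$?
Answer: $42928960536$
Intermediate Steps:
$b{\left(D \right)} = -7 + D$ ($b{\left(D \right)} = 2 - \left(9 - D\right) = 2 + \left(-9 + D\right) = -7 + D$)
$d = -11754950$ ($d = 2 - \left(1498 + 2346\right) \left(1571 + 1487\right) = 2 - 3844 \cdot 3058 = 2 - 11754952 = -11754950$)
$Z{\left(s \right)} = -7 + s$
$\left(-550 - 3102\right) \left(d + Z{\left(39 \right)}\right) = \left(-550 - 3102\right) \left(-11754950 + \left(-7 + 39\right)\right) = - 3652 \left(-11754950 + 32\right) = \left(-3652\right) \left(-11754918\right) = 42928960536$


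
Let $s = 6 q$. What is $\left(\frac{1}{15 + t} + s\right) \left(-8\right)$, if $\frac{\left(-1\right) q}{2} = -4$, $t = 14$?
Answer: $- \frac{11144}{29} \approx -384.28$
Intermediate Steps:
$q = 8$ ($q = \left(-2\right) \left(-4\right) = 8$)
$s = 48$ ($s = 6 \cdot 8 = 48$)
$\left(\frac{1}{15 + t} + s\right) \left(-8\right) = \left(\frac{1}{15 + 14} + 48\right) \left(-8\right) = \left(\frac{1}{29} + 48\right) \left(-8\right) = \frac{1393}{29} \left(-8\right) = - \frac{11144}{29}$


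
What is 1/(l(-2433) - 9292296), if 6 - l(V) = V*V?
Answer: -1/15211779 ≈ -6.5739e-8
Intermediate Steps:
l(V) = 6 - V² (l(V) = 6 - V*V = 6 - V²)
1/(l(-2433) - 9292296) = 1/((6 - 1*(-2433)²) - 9292296) = 1/((6 - 1*5919489) - 9292296) = 1/((6 - 5919489) - 9292296) = 1/(-5919483 - 9292296) = 1/(-15211779) = -1/15211779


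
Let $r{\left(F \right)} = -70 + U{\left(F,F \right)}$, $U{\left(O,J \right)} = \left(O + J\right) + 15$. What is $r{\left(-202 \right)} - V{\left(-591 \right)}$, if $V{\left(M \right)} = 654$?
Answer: $-1113$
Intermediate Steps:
$U{\left(O,J \right)} = 15 + J + O$ ($U{\left(O,J \right)} = \left(J + O\right) + 15 = 15 + J + O$)
$r{\left(F \right)} = -55 + 2 F$ ($r{\left(F \right)} = -70 + \left(15 + F + F\right) = -70 + \left(15 + 2 F\right) = -55 + 2 F$)
$r{\left(-202 \right)} - V{\left(-591 \right)} = \left(-55 + 2 \left(-202\right)\right) - 654 = \left(-55 - 404\right) - 654 = -459 - 654 = -1113$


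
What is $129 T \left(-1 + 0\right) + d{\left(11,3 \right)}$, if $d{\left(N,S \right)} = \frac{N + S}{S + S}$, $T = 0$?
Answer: $\frac{7}{3} \approx 2.3333$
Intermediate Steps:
$d{\left(N,S \right)} = \frac{N + S}{2 S}$
$129 T \left(-1 + 0\right) + d{\left(11,3 \right)} = 129 \cdot 0 \left(-1 + 0\right) + \frac{11 + 3}{2 \cdot 3} = 129 \cdot 0 \left(-1\right) + \frac{1}{2} \cdot \frac{1}{3} \cdot 14 = 129 \cdot 0 + \frac{7}{3} = 0 + \frac{7}{3} = \frac{7}{3}$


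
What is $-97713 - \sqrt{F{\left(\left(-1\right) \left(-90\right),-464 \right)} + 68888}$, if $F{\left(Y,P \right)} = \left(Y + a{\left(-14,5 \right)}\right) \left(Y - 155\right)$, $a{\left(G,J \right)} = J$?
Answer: $-97713 - 17 \sqrt{217} \approx -97963.0$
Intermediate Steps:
$F{\left(Y,P \right)} = \left(-155 + Y\right) \left(5 + Y\right)$ ($F{\left(Y,P \right)} = \left(Y + 5\right) \left(Y - 155\right) = \left(5 + Y\right) \left(-155 + Y\right) = \left(-155 + Y\right) \left(5 + Y\right)$)
$-97713 - \sqrt{F{\left(\left(-1\right) \left(-90\right),-464 \right)} + 68888} = -97713 - \sqrt{\left(-775 + \left(\left(-1\right) \left(-90\right)\right)^{2} - 150 \left(\left(-1\right) \left(-90\right)\right)\right) + 68888} = -97713 - \sqrt{\left(-775 + 90^{2} - 13500\right) + 68888} = -97713 - \sqrt{\left(-775 + 8100 - 13500\right) + 68888} = -97713 - \sqrt{-6175 + 68888} = -97713 - \sqrt{62713} = -97713 - 17 \sqrt{217}$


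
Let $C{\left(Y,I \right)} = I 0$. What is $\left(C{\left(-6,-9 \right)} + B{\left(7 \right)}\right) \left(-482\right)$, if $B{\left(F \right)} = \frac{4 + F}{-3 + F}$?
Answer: $- \frac{2651}{2} \approx -1325.5$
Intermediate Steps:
$B{\left(F \right)} = \frac{4 + F}{-3 + F}$
$C{\left(Y,I \right)} = 0$
$\left(C{\left(-6,-9 \right)} + B{\left(7 \right)}\right) \left(-482\right) = \left(0 + \frac{4 + 7}{-3 + 7}\right) \left(-482\right) = \left(0 + \frac{1}{4} \cdot 11\right) \left(-482\right) = \left(0 + \frac{11}{4}\right) \left(-482\right) = \frac{11}{4} \left(-482\right) = - \frac{2651}{2}$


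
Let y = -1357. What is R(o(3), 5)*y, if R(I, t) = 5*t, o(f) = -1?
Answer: -33925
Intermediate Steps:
R(o(3), 5)*y = (5*5)*(-1357) = 25*(-1357) = -33925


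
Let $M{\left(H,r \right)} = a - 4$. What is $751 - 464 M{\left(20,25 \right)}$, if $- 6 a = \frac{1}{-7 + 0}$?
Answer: $\frac{54515}{21} \approx 2596.0$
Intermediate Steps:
$a = \frac{1}{42}$ ($a = - \frac{1}{6 \left(-7 + 0\right)} = - \frac{1}{6 \left(-7\right)} = \left(- \frac{1}{6}\right) \left(- \frac{1}{7}\right) = \frac{1}{42} \approx 0.02381$)
$M{\left(H,r \right)} = - \frac{167}{42}$ ($M{\left(H,r \right)} = \frac{1}{42} - 4 = - \frac{167}{42}$)
$751 - 464 M{\left(20,25 \right)} = 751 - - \frac{38744}{21} = 751 + \frac{38744}{21} = \frac{54515}{21}$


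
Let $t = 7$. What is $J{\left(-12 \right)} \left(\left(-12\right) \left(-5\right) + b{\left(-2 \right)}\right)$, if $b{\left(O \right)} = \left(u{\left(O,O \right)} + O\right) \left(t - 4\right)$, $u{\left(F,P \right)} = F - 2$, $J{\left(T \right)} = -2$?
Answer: $-84$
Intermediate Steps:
$u{\left(F,P \right)} = -2 + F$
$b{\left(O \right)} = -6 + 6 O$ ($b{\left(O \right)} = \left(\left(-2 + O\right) + O\right) \left(7 - 4\right) = \left(-2 + 2 O\right) 3 = -6 + 6 O$)
$J{\left(-12 \right)} \left(\left(-12\right) \left(-5\right) + b{\left(-2 \right)}\right) = - 2 \left(\left(-12\right) \left(-5\right) + \left(-6 + 6 \left(-2\right)\right)\right) = - 2 \left(60 - 18\right) = \left(-2\right) 42 = -84$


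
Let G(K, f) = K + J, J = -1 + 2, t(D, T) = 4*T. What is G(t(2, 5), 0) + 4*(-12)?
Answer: -27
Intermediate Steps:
J = 1
G(K, f) = 1 + K (G(K, f) = K + 1 = 1 + K)
G(t(2, 5), 0) + 4*(-12) = (1 + 4*5) + 4*(-12) = (1 + 20) - 48 = 21 - 48 = -27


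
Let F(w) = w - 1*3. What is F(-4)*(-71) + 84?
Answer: 581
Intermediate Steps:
F(w) = -3 + w (F(w) = w - 3 = -3 + w)
F(-4)*(-71) + 84 = (-3 - 4)*(-71) + 84 = -7*(-71) + 84 = 497 + 84 = 581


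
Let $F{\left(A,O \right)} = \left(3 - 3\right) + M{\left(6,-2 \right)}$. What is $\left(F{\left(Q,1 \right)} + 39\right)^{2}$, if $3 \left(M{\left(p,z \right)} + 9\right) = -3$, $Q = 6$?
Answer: $841$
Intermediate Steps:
$M{\left(p,z \right)} = -10$ ($M{\left(p,z \right)} = -9 + \frac{1}{3} \left(-3\right) = -9 - 1 = -10$)
$F{\left(A,O \right)} = -10$ ($F{\left(A,O \right)} = \left(3 - 3\right) - 10 = 0 - 10 = -10$)
$\left(F{\left(Q,1 \right)} + 39\right)^{2} = \left(-10 + 39\right)^{2} = 29^{2} = 841$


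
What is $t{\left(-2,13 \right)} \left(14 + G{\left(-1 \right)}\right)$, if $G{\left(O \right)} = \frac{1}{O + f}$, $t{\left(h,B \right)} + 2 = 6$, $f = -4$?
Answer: $\frac{276}{5} \approx 55.2$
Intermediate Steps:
$t{\left(h,B \right)} = 4$ ($t{\left(h,B \right)} = -2 + 6 = 4$)
$G{\left(O \right)} = \frac{1}{-4 + O}$ ($G{\left(O \right)} = \frac{1}{O - 4} = \frac{1}{-4 + O}$)
$t{\left(-2,13 \right)} \left(14 + G{\left(-1 \right)}\right) = 4 \left(14 + \frac{1}{-4 - 1}\right) = 4 \left(14 + \frac{1}{-5}\right) = 4 \left(14 - \frac{1}{5}\right) = 4 \cdot \frac{69}{5} = \frac{276}{5}$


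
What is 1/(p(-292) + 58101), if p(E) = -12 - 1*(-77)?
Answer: 1/58166 ≈ 1.7192e-5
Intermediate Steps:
p(E) = 65 (p(E) = -12 + 77 = 65)
1/(p(-292) + 58101) = 1/(65 + 58101) = 1/58166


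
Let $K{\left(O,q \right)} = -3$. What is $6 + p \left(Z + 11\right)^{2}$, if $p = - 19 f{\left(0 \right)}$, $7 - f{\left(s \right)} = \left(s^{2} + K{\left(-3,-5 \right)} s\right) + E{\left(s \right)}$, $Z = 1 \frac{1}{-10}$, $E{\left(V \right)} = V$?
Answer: $- \frac{1579573}{100} \approx -15796.0$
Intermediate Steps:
$Z = - \frac{1}{10}$ ($Z = 1 \left(- \frac{1}{10}\right) = - \frac{1}{10} \approx -0.1$)
$f{\left(s \right)} = 7 - s^{2} + 2 s$ ($f{\left(s \right)} = 7 - \left(\left(s^{2} - 3 s\right) + s\right) = 7 - \left(s^{2} - 2 s\right) = 7 - s^{2} + 2 s$)
$p = -133$ ($p = - 19 \left(7 - 0^{2} + 2 \cdot 0\right) = - 19 \left(7 - 0 + 0\right) = - 19 \left(7 + 0 + 0\right) = \left(-19\right) 7 = -133$)
$6 + p \left(Z + 11\right)^{2} = 6 - 133 \left(- \frac{1}{10} + 11\right)^{2} = 6 - 133 \left(\frac{109}{10}\right)^{2} = 6 - \frac{1580173}{100} = - \frac{1579573}{100}$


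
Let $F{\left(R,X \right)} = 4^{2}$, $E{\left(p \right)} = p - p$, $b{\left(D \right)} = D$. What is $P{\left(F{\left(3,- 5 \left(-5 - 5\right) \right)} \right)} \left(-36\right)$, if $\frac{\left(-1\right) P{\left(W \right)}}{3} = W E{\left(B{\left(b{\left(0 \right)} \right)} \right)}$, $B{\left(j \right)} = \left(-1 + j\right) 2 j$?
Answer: $0$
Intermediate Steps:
$B{\left(j \right)} = j \left(-2 + 2 j\right)$ ($B{\left(j \right)} = \left(-2 + 2 j\right) j = j \left(-2 + 2 j\right)$)
$E{\left(p \right)} = 0$
$F{\left(R,X \right)} = 16$
$P{\left(W \right)} = 0$ ($P{\left(W \right)} = - 3 W 0 = \left(-3\right) 0 = 0$)
$P{\left(F{\left(3,- 5 \left(-5 - 5\right) \right)} \right)} \left(-36\right) = 0 \left(-36\right) = 0$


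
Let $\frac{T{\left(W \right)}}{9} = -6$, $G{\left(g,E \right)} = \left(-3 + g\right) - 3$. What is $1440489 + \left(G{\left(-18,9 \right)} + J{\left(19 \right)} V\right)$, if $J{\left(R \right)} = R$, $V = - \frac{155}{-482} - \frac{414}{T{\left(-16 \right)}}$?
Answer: $\frac{2083131859}{1446} \approx 1.4406 \cdot 10^{6}$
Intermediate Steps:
$G{\left(g,E \right)} = -6 + g$
$T{\left(W \right)} = -54$ ($T{\left(W \right)} = 9 \left(-6\right) = -54$)
$V = \frac{11551}{1446}$ ($V = - \frac{155}{-482} - \frac{414}{-54} = \left(-155\right) \left(- \frac{1}{482}\right) - - \frac{23}{3} = \frac{155}{482} + \frac{23}{3} = \frac{11551}{1446} \approx 7.9882$)
$1440489 + \left(G{\left(-18,9 \right)} + J{\left(19 \right)} V\right) = 1440489 + \left(\left(-6 - 18\right) + 19 \cdot \frac{11551}{1446}\right) = 1440489 + \left(-24 + \frac{219469}{1446}\right) = 1440489 + \frac{184765}{1446} = \frac{2083131859}{1446}$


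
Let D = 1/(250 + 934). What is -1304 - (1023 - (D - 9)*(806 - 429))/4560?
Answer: -7045576327/5399040 ≈ -1305.0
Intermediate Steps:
D = 1/1184 ≈ 0.00084459
-1304 - (1023 - (D - 9)*(806 - 429))/4560 = -1304 - (1023 - (1/1184 - 9)*(806 - 429))/4560 = -1304 - (1023 - (-10655)*377/1184)/4560 = -1304 - (1023 - 1*(-4016935/1184))/4560 = -1304 - (1023 + 4016935/1184)/4560 = -1304 - 5228167/(1184*4560) = -1304 - 1*5228167/5399040 = -1304 - 5228167/5399040 = -7045576327/5399040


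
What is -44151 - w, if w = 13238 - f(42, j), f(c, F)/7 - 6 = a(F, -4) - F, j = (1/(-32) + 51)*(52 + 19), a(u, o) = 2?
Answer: -2645263/32 ≈ -82665.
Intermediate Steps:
j = 115801/32 (j = (-1/32 + 51)*71 = (1631/32)*71 = 115801/32 ≈ 3618.8)
f(c, F) = 56 - 7*F (f(c, F) = 42 + 7*(2 - F) = 42 + (14 - 7*F) = 56 - 7*F)
w = 1232431/32 (w = 13238 - (56 - 7*115801/32) = 13238 - (56 - 810607/32) = 13238 - 1*(-808815/32) = 13238 + 808815/32 = 1232431/32 ≈ 38514.)
-44151 - w = -44151 - 1*1232431/32 = -44151 - 1232431/32 = -2645263/32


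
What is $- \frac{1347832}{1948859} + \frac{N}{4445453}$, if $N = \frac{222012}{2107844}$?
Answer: $- \frac{3157404661365162979}{4565358814560492047} \approx -0.6916$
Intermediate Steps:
$N = \frac{55503}{526961}$ ($N = 222012 \cdot \frac{1}{2107844} = \frac{55503}{526961} \approx 0.10533$)
$- \frac{1347832}{1948859} + \frac{N}{4445453} = - \frac{1347832}{1948859} + \frac{55503}{526961 \cdot 4445453} = \left(-1347832\right) \frac{1}{1948859} + \frac{55503}{526961} \cdot \frac{1}{4445453} = - \frac{1347832}{1948859} + \frac{55503}{2342580358333} = - \frac{3157404661365162979}{4565358814560492047}$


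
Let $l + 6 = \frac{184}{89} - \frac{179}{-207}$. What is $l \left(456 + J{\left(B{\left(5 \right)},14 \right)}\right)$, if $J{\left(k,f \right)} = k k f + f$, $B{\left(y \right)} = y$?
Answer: $- \frac{46345580}{18423} \approx -2515.6$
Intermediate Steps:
$l = - \frac{56519}{18423}$ ($l = -6 + \left(\frac{184}{89} - \frac{179}{-207}\right) = -6 + \left(184 \cdot \frac{1}{89} - - \frac{179}{207}\right) = -6 + \left(\frac{184}{89} + \frac{179}{207}\right) = -6 + \frac{54019}{18423} = - \frac{56519}{18423} \approx -3.0678$)
$J{\left(k,f \right)} = f + f k^{2}$ ($J{\left(k,f \right)} = k^{2} f + f = f k^{2} + f = f + f k^{2}$)
$l \left(456 + J{\left(B{\left(5 \right)},14 \right)}\right) = - \frac{56519 \left(456 + 14 \left(1 + 5^{2}\right)\right)}{18423} = - \frac{56519 \left(456 + 14 \left(1 + 25\right)\right)}{18423} = - \frac{56519 \left(456 + 14 \cdot 26\right)}{18423} = - \frac{56519 \left(456 + 364\right)}{18423} = \left(- \frac{56519}{18423}\right) 820 = - \frac{46345580}{18423}$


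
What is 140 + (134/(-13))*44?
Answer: -4076/13 ≈ -313.54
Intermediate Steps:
140 + (134/(-13))*44 = 140 + (134*(-1/13))*44 = 140 - 134/13*44 = 140 - 5896/13 = -4076/13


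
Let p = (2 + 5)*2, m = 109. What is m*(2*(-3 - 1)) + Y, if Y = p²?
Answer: -676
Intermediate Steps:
p = 14 (p = 7*2 = 14)
Y = 196 (Y = 14² = 196)
m*(2*(-3 - 1)) + Y = 109*(2*(-3 - 1)) + 196 = 109*(2*(-4)) + 196 = 109*(-8) + 196 = -872 + 196 = -676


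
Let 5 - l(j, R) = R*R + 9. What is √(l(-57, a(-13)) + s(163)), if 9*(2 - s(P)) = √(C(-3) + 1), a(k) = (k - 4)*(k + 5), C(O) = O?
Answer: √(-166482 - I*√2)/3 ≈ 0.00057767 - 136.01*I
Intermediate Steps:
a(k) = (-4 + k)*(5 + k)
s(P) = 2 - I*√2/9 (s(P) = 2 - √(-3 + 1)/9 = 2 - I*√2/9)
l(j, R) = -4 - R² (l(j, R) = 5 - (R*R + 9) = 5 - (R² + 9) = 5 - (9 + R²) = 5 + (-9 - R²) = -4 - R²)
√(l(-57, a(-13)) + s(163)) = √((-4 - (-20 - 13 + (-13)²)²) + (2 - I*√2/9)) = √((-4 - (-20 - 13 + 169)²) + (2 - I*√2/9)) = √((-4 - 1*136²) + (2 - I*√2/9)) = √((-4 - 1*18496) + (2 - I*√2/9)) = √((-4 - 18496) + (2 - I*√2/9)) = √(-18500 + (2 - I*√2/9)) = √(-18498 - I*√2/9)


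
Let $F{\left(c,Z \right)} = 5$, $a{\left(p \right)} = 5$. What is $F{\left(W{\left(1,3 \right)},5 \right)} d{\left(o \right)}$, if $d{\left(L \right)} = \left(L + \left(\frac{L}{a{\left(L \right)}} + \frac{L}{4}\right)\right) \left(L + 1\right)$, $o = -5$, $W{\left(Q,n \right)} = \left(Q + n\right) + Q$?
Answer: $145$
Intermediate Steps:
$W{\left(Q,n \right)} = n + 2 Q$
$d{\left(L \right)} = \frac{29 L \left(1 + L\right)}{20}$ ($d{\left(L \right)} = \left(L + \left(\frac{L}{5} + \frac{L}{4}\right)\right) \left(L + 1\right) = \left(L + \left(L \frac{1}{5} + L \frac{1}{4}\right)\right) \left(1 + L\right) = \left(L + \left(\frac{L}{5} + \frac{L}{4}\right)\right) \left(1 + L\right) = \left(L + \frac{9 L}{20}\right) \left(1 + L\right) = \frac{29 L}{20} \left(1 + L\right) = \frac{29 L \left(1 + L\right)}{20}$)
$F{\left(W{\left(1,3 \right)},5 \right)} d{\left(o \right)} = 5 \cdot \frac{29}{20} \left(-5\right) \left(1 - 5\right) = 5 \cdot \frac{29}{20} \left(-5\right) \left(-4\right) = 5 \cdot 29 = 145$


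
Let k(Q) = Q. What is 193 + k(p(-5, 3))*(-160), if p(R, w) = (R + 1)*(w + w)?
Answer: 4033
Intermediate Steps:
p(R, w) = 2*w*(1 + R) (p(R, w) = (1 + R)*(2*w) = 2*w*(1 + R))
193 + k(p(-5, 3))*(-160) = 193 + (2*3*(1 - 5))*(-160) = 193 + (2*3*(-4))*(-160) = 193 - 24*(-160) = 193 + 3840 = 4033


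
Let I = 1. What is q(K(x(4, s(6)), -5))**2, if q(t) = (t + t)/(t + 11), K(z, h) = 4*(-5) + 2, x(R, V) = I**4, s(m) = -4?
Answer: 1296/49 ≈ 26.449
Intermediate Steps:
x(R, V) = 1 (x(R, V) = 1**4 = 1)
K(z, h) = -18 (K(z, h) = -20 + 2 = -18)
q(t) = 2*t/(11 + t) (q(t) = (2*t)/(11 + t) = 2*t/(11 + t))
q(K(x(4, s(6)), -5))**2 = (2*(-18)/(11 - 18))**2 = (2*(-18)/(-7))**2 = (2*(-18)*(-1/7))**2 = (36/7)**2 = 1296/49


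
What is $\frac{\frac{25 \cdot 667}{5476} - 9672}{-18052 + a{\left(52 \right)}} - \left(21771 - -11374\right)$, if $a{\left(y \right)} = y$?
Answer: $- \frac{3266983412803}{98568000} \approx -33144.0$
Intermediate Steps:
$\frac{\frac{25 \cdot 667}{5476} - 9672}{-18052 + a{\left(52 \right)}} - \left(21771 - -11374\right) = \frac{\frac{25 \cdot 667}{5476} - 9672}{-18052 + 52} - \left(21771 - -11374\right) = \frac{16675 \cdot \frac{1}{5476} - 9672}{-18000} - \left(21771 + 11374\right) = \left(\frac{16675}{5476} - 9672\right) \left(- \frac{1}{18000}\right) - 33145 = \left(- \frac{52947197}{5476}\right) \left(- \frac{1}{18000}\right) - 33145 = \frac{52947197}{98568000} - 33145 = - \frac{3266983412803}{98568000}$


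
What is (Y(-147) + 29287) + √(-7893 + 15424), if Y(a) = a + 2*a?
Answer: 28846 + √7531 ≈ 28933.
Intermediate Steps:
Y(a) = 3*a
(Y(-147) + 29287) + √(-7893 + 15424) = (3*(-147) + 29287) + √(-7893 + 15424) = (-441 + 29287) + √7531 = 28846 + √7531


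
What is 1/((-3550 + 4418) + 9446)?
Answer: 1/10314 ≈ 9.6956e-5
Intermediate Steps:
1/((-3550 + 4418) + 9446) = 1/(868 + 9446) = 1/10314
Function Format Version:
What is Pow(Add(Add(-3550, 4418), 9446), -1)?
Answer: Rational(1, 10314) ≈ 9.6956e-5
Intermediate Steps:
Pow(Add(Add(-3550, 4418), 9446), -1) = Pow(Add(868, 9446), -1) = Pow(10314, -1) = Rational(1, 10314)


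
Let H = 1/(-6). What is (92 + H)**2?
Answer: 303601/36 ≈ 8433.4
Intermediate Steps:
H = -1/6 ≈ -0.16667
(92 + H)**2 = (92 - 1/6)**2 = (551/6)**2 = 303601/36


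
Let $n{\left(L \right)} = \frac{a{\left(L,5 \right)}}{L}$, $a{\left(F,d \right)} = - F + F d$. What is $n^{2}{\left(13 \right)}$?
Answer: $16$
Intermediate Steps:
$n{\left(L \right)} = 4$ ($n{\left(L \right)} = \frac{L \left(-1 + 5\right)}{L} = \frac{L 4}{L} = \frac{4 L}{L} = 4$)
$n^{2}{\left(13 \right)} = 4^{2} = 16$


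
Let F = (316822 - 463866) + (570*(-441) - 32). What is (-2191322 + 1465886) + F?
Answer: -1123882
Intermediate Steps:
F = -398446 (F = -147044 + (-251370 - 32) = -147044 - 251402 = -398446)
(-2191322 + 1465886) + F = (-2191322 + 1465886) - 398446 = -725436 - 398446 = -1123882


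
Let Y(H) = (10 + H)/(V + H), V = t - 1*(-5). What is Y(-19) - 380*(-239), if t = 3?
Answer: 999029/11 ≈ 90821.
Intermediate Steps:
V = 8 (V = 3 - 1*(-5) = 3 + 5 = 8)
Y(H) = (10 + H)/(8 + H)
Y(-19) - 380*(-239) = (10 - 19)/(8 - 19) - 380*(-239) = -9/(-11) + 90820 = -1/11*(-9) + 90820 = 9/11 + 90820 = 999029/11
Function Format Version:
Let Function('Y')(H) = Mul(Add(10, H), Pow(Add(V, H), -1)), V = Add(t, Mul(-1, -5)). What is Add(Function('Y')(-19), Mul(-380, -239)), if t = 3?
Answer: Rational(999029, 11) ≈ 90821.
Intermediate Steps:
V = 8 (V = Add(3, Mul(-1, -5)) = Add(3, 5) = 8)
Function('Y')(H) = Mul(Pow(Add(8, H), -1), Add(10, H)) (Function('Y')(H) = Mul(Add(10, H), Pow(Add(8, H), -1)) = Mul(Pow(Add(8, H), -1), Add(10, H)))
Add(Function('Y')(-19), Mul(-380, -239)) = Add(Mul(Pow(Add(8, -19), -1), Add(10, -19)), Mul(-380, -239)) = Add(Mul(Pow(-11, -1), -9), 90820) = Add(Mul(Rational(-1, 11), -9), 90820) = Add(Rational(9, 11), 90820) = Rational(999029, 11)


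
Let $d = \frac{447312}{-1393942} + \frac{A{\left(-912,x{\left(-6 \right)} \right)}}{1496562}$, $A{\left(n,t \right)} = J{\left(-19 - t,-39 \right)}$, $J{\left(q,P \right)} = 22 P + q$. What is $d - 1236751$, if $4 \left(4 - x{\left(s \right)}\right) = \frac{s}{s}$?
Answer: $- \frac{5160024885440760329}{4172241254808} \approx -1.2368 \cdot 10^{6}$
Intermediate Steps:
$x{\left(s \right)} = \frac{15}{4}$ ($x{\left(s \right)} = 4 - \frac{s \frac{1}{s}}{4} = 4 - \frac{1}{4} = \frac{15}{4}$)
$J{\left(q,P \right)} = q + 22 P$
$A{\left(n,t \right)} = -877 - t$ ($A{\left(n,t \right)} = \left(-19 - t\right) + 22 \left(-39\right) = \left(-19 - t\right) - 858 = -877 - t$)
$d = - \frac{1341315711521}{4172241254808}$ ($d = \frac{447312}{-1393942} + \frac{-877 - \frac{15}{4}}{1496562} = 447312 \left(- \frac{1}{1393942}\right) + \left(-877 - \frac{15}{4}\right) \frac{1}{1496562} = - \frac{223656}{696971} - \frac{3523}{5986248} = - \frac{1341315711521}{4172241254808} \approx -0.32149$)
$d - 1236751 = - \frac{1341315711521}{4172241254808} - 1236751 = - \frac{5160024885440760329}{4172241254808}$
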